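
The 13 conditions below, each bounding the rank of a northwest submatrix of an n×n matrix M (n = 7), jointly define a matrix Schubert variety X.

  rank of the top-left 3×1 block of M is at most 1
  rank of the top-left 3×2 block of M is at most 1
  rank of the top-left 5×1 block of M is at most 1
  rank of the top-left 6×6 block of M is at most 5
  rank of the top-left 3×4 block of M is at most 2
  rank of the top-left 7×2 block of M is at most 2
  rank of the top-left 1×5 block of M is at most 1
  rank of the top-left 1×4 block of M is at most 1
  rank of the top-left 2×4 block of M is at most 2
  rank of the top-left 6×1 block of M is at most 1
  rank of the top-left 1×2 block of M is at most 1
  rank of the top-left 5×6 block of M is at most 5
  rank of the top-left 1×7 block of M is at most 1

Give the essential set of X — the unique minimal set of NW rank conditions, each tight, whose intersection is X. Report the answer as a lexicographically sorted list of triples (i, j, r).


Recovering R(i,j) via the rank-extension bound from the 13 conditions:

  i=1: 1, 1, 1, 1, 1, 1, 1
  i=2: 1, 1, 2, 2, 2, 2, 2
  i=3: 1, 1, 2, 2, 3, 3, 3
  i=4: 1, 2, 3, 3, 4, 4, 4
  i=5: 1, 2, 3, 4, 5, 5, 5
  i=6: 1, 2, 3, 4, 5, 5, 6
  i=7: 1, 2, 3, 4, 5, 6, 7

reading off 1-entries of Δ²R: w = (1, 3, 5, 2, 4, 7, 6).

3 SE-corners of the 4-cell Rothe diagram give Ess(w):

[(3, 2, 1), (3, 4, 2), (6, 6, 5)]


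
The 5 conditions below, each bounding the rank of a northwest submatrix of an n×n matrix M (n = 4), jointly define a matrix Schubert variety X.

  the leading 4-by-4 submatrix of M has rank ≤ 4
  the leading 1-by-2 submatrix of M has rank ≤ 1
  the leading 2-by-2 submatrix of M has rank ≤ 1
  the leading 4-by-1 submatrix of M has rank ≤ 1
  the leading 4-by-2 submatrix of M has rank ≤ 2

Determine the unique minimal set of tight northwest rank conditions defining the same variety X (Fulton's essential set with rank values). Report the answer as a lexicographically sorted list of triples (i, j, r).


The tightest implied rank at each (i,j), from the 5 conditions:

  row 1: 1 1 1 1
  row 2: 1 1 2 2
  row 3: 1 2 3 3
  row 4: 1 2 3 4

second differences of R give the permutation w = (1, 3, 2, 4).

Fulton essential set (the sole Rothe cell):

[(2, 2, 1)]


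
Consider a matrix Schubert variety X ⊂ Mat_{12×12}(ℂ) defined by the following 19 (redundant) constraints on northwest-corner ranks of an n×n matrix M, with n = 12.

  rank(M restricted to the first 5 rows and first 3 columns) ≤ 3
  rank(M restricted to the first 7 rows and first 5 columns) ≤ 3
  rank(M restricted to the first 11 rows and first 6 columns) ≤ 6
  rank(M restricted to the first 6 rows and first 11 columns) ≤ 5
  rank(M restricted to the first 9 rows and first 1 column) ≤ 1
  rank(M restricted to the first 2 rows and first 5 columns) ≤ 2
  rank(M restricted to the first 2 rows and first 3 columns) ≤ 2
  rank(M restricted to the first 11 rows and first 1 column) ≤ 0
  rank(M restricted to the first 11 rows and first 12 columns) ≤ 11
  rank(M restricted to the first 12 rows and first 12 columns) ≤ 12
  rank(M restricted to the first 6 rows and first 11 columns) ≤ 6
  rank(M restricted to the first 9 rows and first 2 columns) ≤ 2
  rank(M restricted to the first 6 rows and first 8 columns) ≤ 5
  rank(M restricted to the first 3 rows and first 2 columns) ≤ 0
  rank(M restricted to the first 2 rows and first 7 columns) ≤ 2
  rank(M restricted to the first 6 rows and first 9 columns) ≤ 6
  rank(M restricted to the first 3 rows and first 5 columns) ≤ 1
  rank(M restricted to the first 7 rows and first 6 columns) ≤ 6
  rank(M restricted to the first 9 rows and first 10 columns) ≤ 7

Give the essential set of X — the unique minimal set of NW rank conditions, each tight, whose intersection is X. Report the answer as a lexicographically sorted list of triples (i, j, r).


Rank table r_w(12×12) implied by the 19 constraints:

  R[1]: 0, 0, 1, 1, 1, 1, 1, 1, 1, 1, 1, 1
  R[2]: 0, 0, 1, 1, 1, 2, 2, 2, 2, 2, 2, 2
  R[3]: 0, 0, 1, 1, 1, 2, 3, 3, 3, 3, 3, 3
  R[4]: 0, 1, 2, 2, 2, 3, 4, 4, 4, 4, 4, 4
  R[5]: 0, 1, 2, 3, 3, 4, 5, 5, 5, 5, 5, 5
  R[6]: 0, 1, 2, 3, 3, 4, 5, 5, 5, 5, 5, 6
  R[7]: 0, 1, 2, 3, 3, 4, 5, 6, 6, 6, 6, 7
  R[8]: 0, 1, 2, 3, 4, 5, 6, 7, 7, 7, 7, 8
  R[9]: 0, 1, 2, 3, 4, 5, 6, 7, 7, 7, 8, 9
  R[10]: 0, 1, 2, 3, 4, 5, 6, 7, 8, 8, 9, 10
  R[11]: 0, 1, 2, 3, 4, 5, 6, 7, 8, 9, 10, 11
  R[12]: 1, 2, 3, 4, 5, 6, 7, 8, 9, 10, 11, 12

hence w(1..12) = (3, 6, 7, 2, 4, 12, 8, 5, 11, 9, 10, 1).

ℓ(w)=26; the 6 essential cells (i,j,r):

[(3, 2, 0), (3, 5, 1), (6, 11, 5), (7, 5, 3), (9, 10, 7), (11, 1, 0)]


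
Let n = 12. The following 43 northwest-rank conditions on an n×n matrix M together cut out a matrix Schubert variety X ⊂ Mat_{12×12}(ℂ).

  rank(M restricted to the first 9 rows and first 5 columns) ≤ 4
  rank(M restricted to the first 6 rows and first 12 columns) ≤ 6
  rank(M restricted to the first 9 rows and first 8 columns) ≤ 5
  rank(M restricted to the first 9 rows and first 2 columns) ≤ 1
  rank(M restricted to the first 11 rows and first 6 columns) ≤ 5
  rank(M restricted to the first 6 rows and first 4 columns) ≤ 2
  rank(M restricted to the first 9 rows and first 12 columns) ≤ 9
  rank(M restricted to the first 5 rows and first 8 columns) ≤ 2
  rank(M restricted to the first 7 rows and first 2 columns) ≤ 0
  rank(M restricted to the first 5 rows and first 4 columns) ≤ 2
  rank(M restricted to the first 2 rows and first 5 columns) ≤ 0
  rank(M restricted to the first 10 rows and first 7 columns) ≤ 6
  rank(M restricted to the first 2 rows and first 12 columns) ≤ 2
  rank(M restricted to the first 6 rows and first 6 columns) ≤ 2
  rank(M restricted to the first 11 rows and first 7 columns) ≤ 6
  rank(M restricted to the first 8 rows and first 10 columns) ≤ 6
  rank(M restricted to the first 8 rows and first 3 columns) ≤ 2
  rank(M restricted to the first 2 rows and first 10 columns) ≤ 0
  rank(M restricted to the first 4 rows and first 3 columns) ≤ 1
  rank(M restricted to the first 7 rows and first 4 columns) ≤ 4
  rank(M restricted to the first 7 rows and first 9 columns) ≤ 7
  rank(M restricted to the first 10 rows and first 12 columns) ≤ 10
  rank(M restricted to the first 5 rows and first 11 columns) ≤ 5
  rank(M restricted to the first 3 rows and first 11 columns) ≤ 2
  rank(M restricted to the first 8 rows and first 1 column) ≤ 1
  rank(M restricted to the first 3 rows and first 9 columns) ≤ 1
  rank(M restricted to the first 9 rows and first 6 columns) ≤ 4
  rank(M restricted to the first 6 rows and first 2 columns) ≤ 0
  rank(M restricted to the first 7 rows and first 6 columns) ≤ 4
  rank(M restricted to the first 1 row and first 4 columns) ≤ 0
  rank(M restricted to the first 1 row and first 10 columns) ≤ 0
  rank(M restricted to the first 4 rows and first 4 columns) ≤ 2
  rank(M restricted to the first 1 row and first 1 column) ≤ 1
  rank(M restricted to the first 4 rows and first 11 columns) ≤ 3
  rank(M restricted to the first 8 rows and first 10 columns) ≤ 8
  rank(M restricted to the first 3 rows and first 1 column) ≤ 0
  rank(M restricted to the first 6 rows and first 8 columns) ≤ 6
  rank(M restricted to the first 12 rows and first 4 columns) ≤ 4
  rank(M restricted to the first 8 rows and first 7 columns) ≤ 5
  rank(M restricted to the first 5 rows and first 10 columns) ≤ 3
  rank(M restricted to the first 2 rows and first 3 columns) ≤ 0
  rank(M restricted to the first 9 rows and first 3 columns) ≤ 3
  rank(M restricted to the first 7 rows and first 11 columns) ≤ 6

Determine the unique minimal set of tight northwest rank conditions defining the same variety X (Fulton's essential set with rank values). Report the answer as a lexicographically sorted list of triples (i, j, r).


The tightest implied rank at each (i,j), from the 43 conditions:

  i=1: 0  0  0  0  0  0  0  0  0  0  1  1
  i=2: 0  0  0  0  0  0  0  0  0  0  1  2
  i=3: 0  0  1  1  1  1  1  1  1  1  2  3
  i=4: 0  0  1  2  2  2  2  2  2  2  3  4
  i=5: 0  0  1  2  2  2  2  2  3  3  4  5
  i=6: 0  0  1  2  2  2  3  3  4  4  5  6
  i=7: 0  0  1  2  3  3  4  4  5  5  6  7
  i=8: 1  1  2  3  4  4  5  5  6  6  7  8
  i=9: 1  1  2  3  4  4  5  5  6  7  8  9
  i=10: 1  2  3  4  5  5  6  6  7  8  9  10
  i=11: 1  2  3  4  5  5  6  7  8  9  10  11
  i=12: 1  2  3  4  5  6  7  8  9  10  11  12

reading off 1-entries of Δ²R: w = (11, 12, 3, 4, 9, 7, 5, 1, 10, 2, 8, 6).

D(w) has 40 cells with 8 SE-corners; essential set:

[(2, 10, 0), (5, 8, 2), (6, 6, 2), (7, 2, 0), (9, 2, 1), (9, 6, 4), (9, 8, 5), (11, 6, 5)]


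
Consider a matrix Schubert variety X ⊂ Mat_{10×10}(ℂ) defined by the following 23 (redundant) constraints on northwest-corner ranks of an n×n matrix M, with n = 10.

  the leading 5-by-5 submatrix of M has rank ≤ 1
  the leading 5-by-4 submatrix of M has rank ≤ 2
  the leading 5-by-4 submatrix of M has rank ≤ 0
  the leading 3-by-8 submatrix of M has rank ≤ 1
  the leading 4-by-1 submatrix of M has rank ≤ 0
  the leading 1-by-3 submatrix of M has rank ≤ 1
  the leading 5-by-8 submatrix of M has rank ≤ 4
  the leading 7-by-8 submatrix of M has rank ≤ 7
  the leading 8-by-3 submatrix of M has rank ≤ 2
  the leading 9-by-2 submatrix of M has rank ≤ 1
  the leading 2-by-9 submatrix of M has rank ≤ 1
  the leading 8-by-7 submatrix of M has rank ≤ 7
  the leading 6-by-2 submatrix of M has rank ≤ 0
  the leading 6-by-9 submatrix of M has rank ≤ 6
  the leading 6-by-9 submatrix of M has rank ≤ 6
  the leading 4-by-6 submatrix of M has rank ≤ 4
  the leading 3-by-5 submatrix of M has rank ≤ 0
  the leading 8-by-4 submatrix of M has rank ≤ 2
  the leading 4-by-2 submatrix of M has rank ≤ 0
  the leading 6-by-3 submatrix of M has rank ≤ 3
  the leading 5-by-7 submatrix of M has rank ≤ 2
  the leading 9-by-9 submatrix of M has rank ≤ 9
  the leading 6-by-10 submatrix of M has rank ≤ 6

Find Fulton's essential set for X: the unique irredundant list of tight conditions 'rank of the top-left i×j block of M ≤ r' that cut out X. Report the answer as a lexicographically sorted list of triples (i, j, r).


Computing R[i][j] = min implied NW-rank bound (n=10, 23 conditions):

  0 0 0 0 0 1 1 1 1 1
  0 0 0 0 0 1 1 1 1 2
  0 0 0 0 0 1 1 1 2 3
  0 0 0 0 1 2 2 2 3 4
  0 0 0 0 1 2 2 3 4 5
  0 0 1 1 2 3 3 4 5 6
  1 1 2 2 3 4 4 5 6 7
  1 1 2 2 3 4 5 6 7 8
  1 1 2 3 4 5 6 7 8 9
  1 2 3 4 5 6 7 8 9 10

reading off 1-entries of Δ²R: w = (6, 10, 9, 5, 8, 3, 1, 7, 4, 2).

ℓ(w)=34; the 8 essential cells (i,j,r):

[(2, 9, 1), (3, 5, 0), (3, 8, 1), (5, 4, 0), (5, 7, 2), (6, 2, 0), (8, 4, 2), (9, 2, 1)]


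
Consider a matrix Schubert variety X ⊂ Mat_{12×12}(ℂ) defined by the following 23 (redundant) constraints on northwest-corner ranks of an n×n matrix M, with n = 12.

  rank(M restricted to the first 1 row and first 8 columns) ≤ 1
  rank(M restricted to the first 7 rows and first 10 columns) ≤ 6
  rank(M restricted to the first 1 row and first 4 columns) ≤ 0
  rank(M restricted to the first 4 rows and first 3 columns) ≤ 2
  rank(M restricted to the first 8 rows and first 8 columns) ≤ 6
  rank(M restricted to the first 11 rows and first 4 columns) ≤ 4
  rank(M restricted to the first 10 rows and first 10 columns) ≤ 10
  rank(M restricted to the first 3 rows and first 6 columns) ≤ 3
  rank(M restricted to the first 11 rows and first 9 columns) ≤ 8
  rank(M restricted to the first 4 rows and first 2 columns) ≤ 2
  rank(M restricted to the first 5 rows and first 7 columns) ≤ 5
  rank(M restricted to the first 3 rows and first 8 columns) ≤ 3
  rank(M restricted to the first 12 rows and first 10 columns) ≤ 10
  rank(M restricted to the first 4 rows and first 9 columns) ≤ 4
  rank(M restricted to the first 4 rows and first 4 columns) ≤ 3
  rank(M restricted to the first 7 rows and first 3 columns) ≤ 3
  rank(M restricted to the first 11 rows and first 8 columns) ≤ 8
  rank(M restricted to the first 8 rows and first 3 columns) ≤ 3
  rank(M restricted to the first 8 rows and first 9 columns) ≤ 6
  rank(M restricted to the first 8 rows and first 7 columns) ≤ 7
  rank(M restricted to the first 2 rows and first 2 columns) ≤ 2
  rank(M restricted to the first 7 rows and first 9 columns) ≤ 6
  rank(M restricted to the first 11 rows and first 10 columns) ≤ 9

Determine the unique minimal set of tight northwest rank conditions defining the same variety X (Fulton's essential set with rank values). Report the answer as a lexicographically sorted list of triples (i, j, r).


Propagating the 23 rank bounds to every northwest block:

  R[1]: 0 | 0 | 0 | 0 | 1 | 1 | 1 | 1 | 1 | 1 | 1 | 1
  R[2]: 1 | 1 | 1 | 1 | 2 | 2 | 2 | 2 | 2 | 2 | 2 | 2
  R[3]: 1 | 2 | 2 | 2 | 3 | 3 | 3 | 3 | 3 | 3 | 3 | 3
  R[4]: 1 | 2 | 2 | 3 | 4 | 4 | 4 | 4 | 4 | 4 | 4 | 4
  R[5]: 1 | 2 | 3 | 4 | 5 | 5 | 5 | 5 | 5 | 5 | 5 | 5
  R[6]: 1 | 2 | 3 | 4 | 5 | 6 | 6 | 6 | 6 | 6 | 6 | 6
  R[7]: 1 | 2 | 3 | 4 | 5 | 6 | 6 | 6 | 6 | 6 | 7 | 7
  R[8]: 1 | 2 | 3 | 4 | 5 | 6 | 6 | 6 | 6 | 7 | 8 | 8
  R[9]: 1 | 2 | 3 | 4 | 5 | 6 | 7 | 7 | 7 | 8 | 9 | 9
  R[10]: 1 | 2 | 3 | 4 | 5 | 6 | 7 | 8 | 8 | 9 | 10 | 10
  R[11]: 1 | 2 | 3 | 4 | 5 | 6 | 7 | 8 | 8 | 9 | 10 | 11
  R[12]: 1 | 2 | 3 | 4 | 5 | 6 | 7 | 8 | 9 | 10 | 11 | 12

reading off 1-entries of Δ²R: w = (5, 1, 2, 4, 3, 6, 11, 10, 7, 8, 12, 9).

D(w) has 13 cells with 5 SE-corners; essential set:

[(1, 4, 0), (4, 3, 2), (7, 10, 6), (8, 9, 6), (11, 9, 8)]


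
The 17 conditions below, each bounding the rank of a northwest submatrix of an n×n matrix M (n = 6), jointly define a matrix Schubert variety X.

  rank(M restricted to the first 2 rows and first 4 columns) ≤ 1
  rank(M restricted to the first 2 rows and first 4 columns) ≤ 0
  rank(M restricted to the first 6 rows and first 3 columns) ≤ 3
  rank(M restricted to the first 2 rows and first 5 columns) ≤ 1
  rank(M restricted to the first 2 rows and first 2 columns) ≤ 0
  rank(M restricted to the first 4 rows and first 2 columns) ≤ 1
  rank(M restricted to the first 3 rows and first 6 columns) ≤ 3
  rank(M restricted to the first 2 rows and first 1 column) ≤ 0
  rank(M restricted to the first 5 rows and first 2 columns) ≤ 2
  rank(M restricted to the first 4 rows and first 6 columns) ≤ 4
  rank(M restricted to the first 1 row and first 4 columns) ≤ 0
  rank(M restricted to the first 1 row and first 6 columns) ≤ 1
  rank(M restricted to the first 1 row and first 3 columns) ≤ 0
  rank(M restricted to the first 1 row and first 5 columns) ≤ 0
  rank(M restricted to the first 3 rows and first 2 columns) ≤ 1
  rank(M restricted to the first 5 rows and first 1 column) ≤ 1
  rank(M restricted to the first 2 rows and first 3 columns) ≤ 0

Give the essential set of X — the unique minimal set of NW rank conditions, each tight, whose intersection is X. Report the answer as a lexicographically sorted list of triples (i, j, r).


Reconstructing r_w from the 17 given conditions:

  R[1]: 0 0 0 0 0 1
  R[2]: 0 0 0 0 1 2
  R[3]: 1 1 1 1 2 3
  R[4]: 1 1 2 2 3 4
  R[5]: 1 2 3 3 4 5
  R[6]: 1 2 3 4 5 6

giving w = (6, 5, 1, 3, 2, 4) via Δ²R.

|D(w)|=10, |Ess(w)|=3:

[(1, 5, 0), (2, 4, 0), (4, 2, 1)]


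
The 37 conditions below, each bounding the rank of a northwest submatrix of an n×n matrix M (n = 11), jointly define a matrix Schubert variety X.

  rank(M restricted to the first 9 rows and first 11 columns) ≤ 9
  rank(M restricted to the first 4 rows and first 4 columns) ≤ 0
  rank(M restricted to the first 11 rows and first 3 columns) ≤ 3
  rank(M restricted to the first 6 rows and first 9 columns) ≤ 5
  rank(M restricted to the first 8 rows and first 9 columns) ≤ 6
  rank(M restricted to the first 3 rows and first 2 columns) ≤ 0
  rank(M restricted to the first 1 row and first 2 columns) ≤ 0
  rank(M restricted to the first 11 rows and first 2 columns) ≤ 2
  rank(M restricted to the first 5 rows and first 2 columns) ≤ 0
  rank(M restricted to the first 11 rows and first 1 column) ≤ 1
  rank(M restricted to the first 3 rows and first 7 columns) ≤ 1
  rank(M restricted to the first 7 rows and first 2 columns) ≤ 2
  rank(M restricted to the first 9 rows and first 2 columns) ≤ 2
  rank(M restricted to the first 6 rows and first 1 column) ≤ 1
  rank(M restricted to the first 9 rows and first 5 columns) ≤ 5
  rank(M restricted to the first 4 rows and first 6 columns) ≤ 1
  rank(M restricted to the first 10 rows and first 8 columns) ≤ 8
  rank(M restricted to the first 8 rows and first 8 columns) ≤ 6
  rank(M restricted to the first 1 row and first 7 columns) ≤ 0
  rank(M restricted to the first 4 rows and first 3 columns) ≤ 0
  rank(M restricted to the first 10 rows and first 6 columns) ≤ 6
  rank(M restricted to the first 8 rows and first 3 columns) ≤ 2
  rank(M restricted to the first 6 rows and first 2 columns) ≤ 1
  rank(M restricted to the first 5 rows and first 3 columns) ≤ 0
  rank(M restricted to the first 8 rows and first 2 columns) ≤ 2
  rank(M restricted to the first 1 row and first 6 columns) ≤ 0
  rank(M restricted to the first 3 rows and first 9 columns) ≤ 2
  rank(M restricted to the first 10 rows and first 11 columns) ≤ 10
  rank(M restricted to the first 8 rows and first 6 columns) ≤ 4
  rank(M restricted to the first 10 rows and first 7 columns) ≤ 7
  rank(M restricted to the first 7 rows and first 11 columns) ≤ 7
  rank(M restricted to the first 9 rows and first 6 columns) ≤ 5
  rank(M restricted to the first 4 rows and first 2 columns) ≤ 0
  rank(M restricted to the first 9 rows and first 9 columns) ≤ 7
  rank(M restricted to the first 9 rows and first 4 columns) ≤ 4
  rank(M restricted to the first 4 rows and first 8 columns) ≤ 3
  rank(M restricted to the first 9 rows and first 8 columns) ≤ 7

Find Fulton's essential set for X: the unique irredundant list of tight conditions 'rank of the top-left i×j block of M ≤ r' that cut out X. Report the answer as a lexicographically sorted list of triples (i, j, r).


Rank table r_w(11×11) implied by the 37 constraints:

  i=1: 0  0  0  0  0  0  0  1  1  1  1
  i=2: 0  0  0  0  1  1  1  2  2  2  2
  i=3: 0  0  0  0  1  1  1  2  2  3  3
  i=4: 0  0  0  0  1  1  2  3  3  4  4
  i=5: 0  0  0  1  2  2  3  4  4  5  5
  i=6: 1  1  1  2  3  3  4  5  5  6  6
  i=7: 1  2  2  3  4  4  5  6  6  7  7
  i=8: 1  2  2  3  4  4  5  6  6  7  8
  i=9: 1  2  3  4  5  5  6  7  7  8  9
  i=10: 1  2  3  4  5  6  7  8  8  9  10
  i=11: 1  2  3  4  5  6  7  8  9  10  11

giving w = (8, 5, 10, 7, 4, 1, 2, 11, 3, 6, 9) via Δ²R.

Rothe diagram D(w) (29 cells), 9 SE-corners (essential conditions):

[(1, 7, 0), (3, 7, 1), (3, 9, 2), (4, 4, 0), (4, 6, 1), (5, 3, 0), (8, 3, 2), (8, 6, 4), (8, 9, 6)]


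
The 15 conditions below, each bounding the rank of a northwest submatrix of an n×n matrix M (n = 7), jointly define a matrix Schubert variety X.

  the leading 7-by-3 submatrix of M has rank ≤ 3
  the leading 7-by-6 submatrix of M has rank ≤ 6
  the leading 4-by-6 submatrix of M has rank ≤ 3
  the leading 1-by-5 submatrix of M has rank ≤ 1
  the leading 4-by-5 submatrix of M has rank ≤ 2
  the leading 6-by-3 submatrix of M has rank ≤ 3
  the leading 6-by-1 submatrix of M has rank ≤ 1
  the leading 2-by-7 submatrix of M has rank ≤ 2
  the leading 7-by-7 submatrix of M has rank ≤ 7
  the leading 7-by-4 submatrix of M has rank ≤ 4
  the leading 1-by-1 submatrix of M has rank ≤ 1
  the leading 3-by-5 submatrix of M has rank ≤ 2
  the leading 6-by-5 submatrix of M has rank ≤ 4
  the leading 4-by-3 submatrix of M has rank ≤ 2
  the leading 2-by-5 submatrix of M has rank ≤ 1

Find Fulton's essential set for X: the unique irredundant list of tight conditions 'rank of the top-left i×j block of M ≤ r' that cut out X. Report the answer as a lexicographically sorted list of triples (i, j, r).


Recovering R(i,j) via the rank-extension bound from the 15 conditions:

  R[1]: 1 | 1 | 1 | 1 | 1 | 1 | 1
  R[2]: 1 | 1 | 1 | 1 | 1 | 2 | 2
  R[3]: 1 | 2 | 2 | 2 | 2 | 3 | 3
  R[4]: 1 | 2 | 2 | 2 | 2 | 3 | 4
  R[5]: 1 | 2 | 3 | 3 | 3 | 4 | 5
  R[6]: 1 | 2 | 3 | 4 | 4 | 5 | 6
  R[7]: 1 | 2 | 3 | 4 | 5 | 6 | 7

so w = (1, 6, 2, 7, 3, 4, 5).

Rothe diagram D(w) (7 cells), 2 SE-corners (essential conditions):

[(2, 5, 1), (4, 5, 2)]


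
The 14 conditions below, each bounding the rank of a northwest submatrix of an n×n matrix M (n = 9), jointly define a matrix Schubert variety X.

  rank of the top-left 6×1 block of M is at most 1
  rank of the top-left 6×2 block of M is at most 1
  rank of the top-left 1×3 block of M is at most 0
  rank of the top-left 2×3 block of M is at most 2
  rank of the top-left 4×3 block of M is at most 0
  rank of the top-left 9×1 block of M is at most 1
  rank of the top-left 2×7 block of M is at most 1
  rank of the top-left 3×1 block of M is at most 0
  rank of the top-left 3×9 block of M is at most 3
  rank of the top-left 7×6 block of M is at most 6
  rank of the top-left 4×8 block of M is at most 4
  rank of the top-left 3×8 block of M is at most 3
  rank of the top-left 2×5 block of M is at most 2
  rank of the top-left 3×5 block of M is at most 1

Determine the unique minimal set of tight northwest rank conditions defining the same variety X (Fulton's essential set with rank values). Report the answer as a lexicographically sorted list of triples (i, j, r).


The tightest implied rank at each (i,j), from the 14 conditions:

  row 1: 0 0 0 1 1 1 1 1 1
  row 2: 0 0 0 1 1 1 1 2 2
  row 3: 0 0 0 1 1 2 2 3 3
  row 4: 0 0 0 1 2 3 3 4 4
  row 5: 1 1 1 2 3 4 4 5 5
  row 6: 1 1 2 3 4 5 5 6 6
  row 7: 1 2 3 4 5 6 6 7 7
  row 8: 1 2 3 4 5 6 7 8 8
  row 9: 1 2 3 4 5 6 7 8 9

giving w = (4, 8, 6, 5, 1, 3, 2, 7, 9) via Δ²R.

Rothe diagram D(w) (17 cells), 4 SE-corners (essential conditions):

[(2, 7, 1), (3, 5, 1), (4, 3, 0), (6, 2, 1)]


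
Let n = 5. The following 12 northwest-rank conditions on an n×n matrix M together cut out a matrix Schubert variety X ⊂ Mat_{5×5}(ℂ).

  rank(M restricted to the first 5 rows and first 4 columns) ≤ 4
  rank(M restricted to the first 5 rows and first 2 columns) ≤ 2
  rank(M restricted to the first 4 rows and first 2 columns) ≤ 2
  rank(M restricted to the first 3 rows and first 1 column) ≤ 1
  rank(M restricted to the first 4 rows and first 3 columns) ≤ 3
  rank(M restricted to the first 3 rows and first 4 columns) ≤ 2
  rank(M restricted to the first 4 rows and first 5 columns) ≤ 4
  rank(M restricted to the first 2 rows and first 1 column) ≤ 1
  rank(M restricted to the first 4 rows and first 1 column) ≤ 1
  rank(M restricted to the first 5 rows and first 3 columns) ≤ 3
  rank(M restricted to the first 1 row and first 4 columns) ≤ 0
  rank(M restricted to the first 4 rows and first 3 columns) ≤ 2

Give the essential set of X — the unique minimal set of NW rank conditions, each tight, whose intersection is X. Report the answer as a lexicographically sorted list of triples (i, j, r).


Propagating the 12 rank bounds to every northwest block:

  R[1]: 0, 0, 0, 0, 1
  R[2]: 1, 1, 1, 1, 2
  R[3]: 1, 2, 2, 2, 3
  R[4]: 1, 2, 2, 3, 4
  R[5]: 1, 2, 3, 4, 5

second differences of R give the permutation w = (5, 1, 2, 4, 3).

Fulton essential set (2 of the 5 Rothe cells):

[(1, 4, 0), (4, 3, 2)]


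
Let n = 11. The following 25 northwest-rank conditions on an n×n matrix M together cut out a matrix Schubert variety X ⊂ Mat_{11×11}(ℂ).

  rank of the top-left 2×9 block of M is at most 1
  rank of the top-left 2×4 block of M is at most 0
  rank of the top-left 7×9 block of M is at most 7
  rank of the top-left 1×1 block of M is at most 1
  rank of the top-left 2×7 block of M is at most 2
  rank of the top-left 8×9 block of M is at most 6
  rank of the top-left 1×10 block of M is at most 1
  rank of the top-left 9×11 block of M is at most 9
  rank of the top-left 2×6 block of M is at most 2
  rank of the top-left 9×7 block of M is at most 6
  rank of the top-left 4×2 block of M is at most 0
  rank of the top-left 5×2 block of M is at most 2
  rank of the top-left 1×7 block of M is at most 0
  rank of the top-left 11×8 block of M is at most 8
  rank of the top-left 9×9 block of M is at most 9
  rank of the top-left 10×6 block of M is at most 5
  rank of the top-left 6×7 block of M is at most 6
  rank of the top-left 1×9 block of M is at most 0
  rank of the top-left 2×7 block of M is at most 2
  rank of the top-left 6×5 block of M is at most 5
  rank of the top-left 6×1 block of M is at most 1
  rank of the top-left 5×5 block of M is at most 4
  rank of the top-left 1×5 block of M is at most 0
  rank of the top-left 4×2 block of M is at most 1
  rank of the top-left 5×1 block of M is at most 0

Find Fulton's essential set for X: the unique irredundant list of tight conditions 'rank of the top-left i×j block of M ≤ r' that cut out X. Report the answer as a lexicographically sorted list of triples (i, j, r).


Reconstructing r_w from the 25 given conditions:

  R[1]: 0 0 0 0 0 0 0 0 0 1 1
  R[2]: 0 0 0 0 1 1 1 1 1 2 2
  R[3]: 0 0 1 1 2 2 2 2 2 3 3
  R[4]: 0 0 1 2 3 3 3 3 3 4 4
  R[5]: 0 1 2 3 4 4 4 4 4 5 5
  R[6]: 1 2 3 4 5 5 5 5 5 6 6
  R[7]: 1 2 3 4 5 5 6 6 6 7 7
  R[8]: 1 2 3 4 5 5 6 6 6 7 8
  R[9]: 1 2 3 4 5 5 6 7 7 8 9
  R[10]: 1 2 3 4 5 5 6 7 8 9 10
  R[11]: 1 2 3 4 5 6 7 8 9 10 11

second differences of R give the permutation w = (10, 5, 3, 4, 2, 1, 7, 11, 8, 9, 6).

D(w) has 24 cells with 6 SE-corners; essential set:

[(1, 9, 0), (2, 4, 0), (4, 2, 0), (5, 1, 0), (8, 9, 6), (10, 6, 5)]


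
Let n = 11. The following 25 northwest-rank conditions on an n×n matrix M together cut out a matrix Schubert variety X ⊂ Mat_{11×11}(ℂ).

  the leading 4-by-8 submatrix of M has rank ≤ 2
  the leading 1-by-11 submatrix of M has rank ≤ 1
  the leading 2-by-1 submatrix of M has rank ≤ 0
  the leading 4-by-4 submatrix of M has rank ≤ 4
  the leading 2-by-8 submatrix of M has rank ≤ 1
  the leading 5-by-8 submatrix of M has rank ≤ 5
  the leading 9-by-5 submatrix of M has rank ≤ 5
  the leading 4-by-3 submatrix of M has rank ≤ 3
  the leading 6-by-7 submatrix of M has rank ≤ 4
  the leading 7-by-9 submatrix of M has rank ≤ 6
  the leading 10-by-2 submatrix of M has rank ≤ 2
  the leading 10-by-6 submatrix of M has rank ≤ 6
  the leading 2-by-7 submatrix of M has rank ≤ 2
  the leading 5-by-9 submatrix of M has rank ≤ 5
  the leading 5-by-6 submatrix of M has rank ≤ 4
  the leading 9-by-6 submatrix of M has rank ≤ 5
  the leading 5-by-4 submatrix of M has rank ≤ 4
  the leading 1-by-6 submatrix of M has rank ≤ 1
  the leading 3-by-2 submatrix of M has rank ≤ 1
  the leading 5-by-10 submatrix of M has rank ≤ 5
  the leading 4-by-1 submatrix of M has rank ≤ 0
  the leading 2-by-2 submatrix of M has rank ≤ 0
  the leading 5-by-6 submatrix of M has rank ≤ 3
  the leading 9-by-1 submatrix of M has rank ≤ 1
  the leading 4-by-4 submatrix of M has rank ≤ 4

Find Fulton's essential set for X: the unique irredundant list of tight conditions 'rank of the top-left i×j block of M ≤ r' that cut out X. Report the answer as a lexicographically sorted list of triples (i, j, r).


The tightest implied rank at each (i,j), from the 25 conditions:

  0, 0, 1, 1, 1, 1, 1, 1, 1, 1, 1
  0, 0, 1, 1, 1, 1, 1, 1, 2, 2, 2
  0, 1, 2, 2, 2, 2, 2, 2, 3, 3, 3
  0, 1, 2, 2, 2, 2, 2, 2, 3, 4, 4
  1, 2, 3, 3, 3, 3, 3, 3, 4, 5, 5
  1, 2, 3, 4, 4, 4, 4, 4, 5, 6, 6
  1, 2, 3, 4, 5, 5, 5, 5, 6, 7, 7
  1, 2, 3, 4, 5, 5, 6, 6, 7, 8, 8
  1, 2, 3, 4, 5, 5, 6, 7, 8, 9, 9
  1, 2, 3, 4, 5, 6, 7, 8, 9, 10, 10
  1, 2, 3, 4, 5, 6, 7, 8, 9, 10, 11

so w = (3, 9, 2, 10, 1, 4, 5, 7, 8, 6, 11).

ℓ(w)=18; the 5 essential cells (i,j,r):

[(2, 2, 0), (2, 8, 1), (4, 1, 0), (4, 8, 2), (9, 6, 5)]


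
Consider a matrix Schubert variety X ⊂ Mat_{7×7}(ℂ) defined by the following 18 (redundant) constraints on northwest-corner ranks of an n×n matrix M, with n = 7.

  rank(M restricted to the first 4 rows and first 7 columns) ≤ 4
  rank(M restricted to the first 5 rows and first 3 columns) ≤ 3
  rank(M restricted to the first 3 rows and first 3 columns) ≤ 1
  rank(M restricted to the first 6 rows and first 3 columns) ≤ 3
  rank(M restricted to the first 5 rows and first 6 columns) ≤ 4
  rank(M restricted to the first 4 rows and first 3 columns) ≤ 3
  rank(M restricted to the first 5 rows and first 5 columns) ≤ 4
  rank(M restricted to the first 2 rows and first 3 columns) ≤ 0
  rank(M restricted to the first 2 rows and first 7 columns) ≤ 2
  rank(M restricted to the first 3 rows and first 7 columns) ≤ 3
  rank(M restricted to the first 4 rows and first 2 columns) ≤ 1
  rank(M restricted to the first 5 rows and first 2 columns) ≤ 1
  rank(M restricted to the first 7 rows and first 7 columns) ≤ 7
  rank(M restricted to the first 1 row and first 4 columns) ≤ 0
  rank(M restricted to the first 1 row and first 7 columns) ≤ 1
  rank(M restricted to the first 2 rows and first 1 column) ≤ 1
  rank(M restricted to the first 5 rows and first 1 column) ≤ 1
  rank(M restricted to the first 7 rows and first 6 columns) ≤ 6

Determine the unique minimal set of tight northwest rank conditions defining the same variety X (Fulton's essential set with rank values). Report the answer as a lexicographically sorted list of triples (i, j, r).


The tightest implied rank at each (i,j), from the 18 conditions:

  row 1: 0, 0, 0, 0, 1, 1, 1
  row 2: 0, 0, 0, 1, 2, 2, 2
  row 3: 1, 1, 1, 2, 3, 3, 3
  row 4: 1, 1, 2, 3, 4, 4, 4
  row 5: 1, 1, 2, 3, 4, 4, 5
  row 6: 1, 2, 3, 4, 5, 5, 6
  row 7: 1, 2, 3, 4, 5, 6, 7

hence w(1..7) = (5, 4, 1, 3, 7, 2, 6).

|D(w)|=10, |Ess(w)|=4:

[(1, 4, 0), (2, 3, 0), (5, 2, 1), (5, 6, 4)]


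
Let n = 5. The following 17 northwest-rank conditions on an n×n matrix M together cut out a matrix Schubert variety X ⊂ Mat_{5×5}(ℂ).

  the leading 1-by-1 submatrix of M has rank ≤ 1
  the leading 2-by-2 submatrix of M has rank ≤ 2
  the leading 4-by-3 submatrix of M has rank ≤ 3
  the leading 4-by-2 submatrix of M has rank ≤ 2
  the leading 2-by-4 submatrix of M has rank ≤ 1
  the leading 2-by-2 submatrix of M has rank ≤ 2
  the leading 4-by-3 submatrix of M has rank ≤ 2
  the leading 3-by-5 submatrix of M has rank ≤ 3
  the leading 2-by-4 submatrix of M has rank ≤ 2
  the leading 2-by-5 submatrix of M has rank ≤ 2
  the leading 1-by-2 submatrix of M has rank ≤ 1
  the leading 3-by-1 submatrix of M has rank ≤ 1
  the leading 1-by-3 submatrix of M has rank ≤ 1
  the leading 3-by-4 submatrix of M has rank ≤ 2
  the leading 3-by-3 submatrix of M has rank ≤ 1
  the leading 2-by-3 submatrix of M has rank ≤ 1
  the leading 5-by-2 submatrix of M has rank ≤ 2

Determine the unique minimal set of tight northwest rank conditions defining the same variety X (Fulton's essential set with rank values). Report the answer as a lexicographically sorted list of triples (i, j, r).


Reconstructing r_w from the 17 given conditions:

  R[1]: 1 | 1 | 1 | 1 | 1
  R[2]: 1 | 1 | 1 | 1 | 2
  R[3]: 1 | 1 | 1 | 2 | 3
  R[4]: 1 | 2 | 2 | 3 | 4
  R[5]: 1 | 2 | 3 | 4 | 5

hence w(1..5) = (1, 5, 4, 2, 3).

ℓ(w)=5; the 2 essential cells (i,j,r):

[(2, 4, 1), (3, 3, 1)]


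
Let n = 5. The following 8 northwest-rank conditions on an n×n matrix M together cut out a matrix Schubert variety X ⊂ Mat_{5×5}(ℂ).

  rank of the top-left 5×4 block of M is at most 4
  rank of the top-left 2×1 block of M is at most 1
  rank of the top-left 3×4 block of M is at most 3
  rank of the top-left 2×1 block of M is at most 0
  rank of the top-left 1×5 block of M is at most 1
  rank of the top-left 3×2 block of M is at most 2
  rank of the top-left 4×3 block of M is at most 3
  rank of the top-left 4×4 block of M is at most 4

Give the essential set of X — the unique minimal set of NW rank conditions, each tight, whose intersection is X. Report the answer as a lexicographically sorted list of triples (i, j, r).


The tightest implied rank at each (i,j), from the 8 conditions:

  i=1: 0 | 1 | 1 | 1 | 1
  i=2: 0 | 1 | 2 | 2 | 2
  i=3: 1 | 2 | 3 | 3 | 3
  i=4: 1 | 2 | 3 | 4 | 4
  i=5: 1 | 2 | 3 | 4 | 5

hence w(1..5) = (2, 3, 1, 4, 5).

Fulton essential set (1 of the 2 Rothe cells):

[(2, 1, 0)]


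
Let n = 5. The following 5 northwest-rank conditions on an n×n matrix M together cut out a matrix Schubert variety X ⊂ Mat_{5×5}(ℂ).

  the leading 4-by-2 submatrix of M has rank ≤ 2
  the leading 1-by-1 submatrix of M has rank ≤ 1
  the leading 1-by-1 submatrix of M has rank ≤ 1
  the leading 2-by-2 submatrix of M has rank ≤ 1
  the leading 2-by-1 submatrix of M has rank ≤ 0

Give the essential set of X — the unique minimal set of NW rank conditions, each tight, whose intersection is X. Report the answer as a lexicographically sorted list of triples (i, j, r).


Rank table r_w(5×5) implied by the 5 constraints:

  R[1]: 0 | 1 | 1 | 1 | 1
  R[2]: 0 | 1 | 2 | 2 | 2
  R[3]: 1 | 2 | 3 | 3 | 3
  R[4]: 1 | 2 | 3 | 4 | 4
  R[5]: 1 | 2 | 3 | 4 | 5

the unique w with this rank table is (2, 3, 1, 4, 5).

ℓ(w)=2; the 1 essential cell (i,j,r):

[(2, 1, 0)]


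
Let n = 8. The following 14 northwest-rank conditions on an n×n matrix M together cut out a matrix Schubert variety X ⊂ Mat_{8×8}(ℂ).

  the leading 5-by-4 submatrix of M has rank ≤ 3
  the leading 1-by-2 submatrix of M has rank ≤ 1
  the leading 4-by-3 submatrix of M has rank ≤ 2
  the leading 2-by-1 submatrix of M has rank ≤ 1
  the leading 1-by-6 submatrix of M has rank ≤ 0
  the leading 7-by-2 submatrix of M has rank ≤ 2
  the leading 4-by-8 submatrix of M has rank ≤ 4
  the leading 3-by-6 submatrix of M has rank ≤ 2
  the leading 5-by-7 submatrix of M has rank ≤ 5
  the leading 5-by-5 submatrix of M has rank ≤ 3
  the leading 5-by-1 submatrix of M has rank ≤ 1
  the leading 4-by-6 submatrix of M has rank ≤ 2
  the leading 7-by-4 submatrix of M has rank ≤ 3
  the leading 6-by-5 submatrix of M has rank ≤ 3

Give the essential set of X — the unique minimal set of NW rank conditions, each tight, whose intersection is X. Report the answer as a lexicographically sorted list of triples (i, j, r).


Recovering R(i,j) via the rank-extension bound from the 14 conditions:

  row 1: 0 | 0 | 0 | 0 | 0 | 0 | 1 | 1
  row 2: 1 | 1 | 1 | 1 | 1 | 1 | 2 | 2
  row 3: 1 | 2 | 2 | 2 | 2 | 2 | 3 | 3
  row 4: 1 | 2 | 2 | 2 | 2 | 2 | 3 | 4
  row 5: 1 | 2 | 3 | 3 | 3 | 3 | 4 | 5
  row 6: 1 | 2 | 3 | 3 | 3 | 4 | 5 | 6
  row 7: 1 | 2 | 3 | 3 | 4 | 5 | 6 | 7
  row 8: 1 | 2 | 3 | 4 | 5 | 6 | 7 | 8

giving w = (7, 1, 2, 8, 3, 6, 5, 4) via Δ²R.

ℓ(w)=13; the 4 essential cells (i,j,r):

[(1, 6, 0), (4, 6, 2), (6, 5, 3), (7, 4, 3)]


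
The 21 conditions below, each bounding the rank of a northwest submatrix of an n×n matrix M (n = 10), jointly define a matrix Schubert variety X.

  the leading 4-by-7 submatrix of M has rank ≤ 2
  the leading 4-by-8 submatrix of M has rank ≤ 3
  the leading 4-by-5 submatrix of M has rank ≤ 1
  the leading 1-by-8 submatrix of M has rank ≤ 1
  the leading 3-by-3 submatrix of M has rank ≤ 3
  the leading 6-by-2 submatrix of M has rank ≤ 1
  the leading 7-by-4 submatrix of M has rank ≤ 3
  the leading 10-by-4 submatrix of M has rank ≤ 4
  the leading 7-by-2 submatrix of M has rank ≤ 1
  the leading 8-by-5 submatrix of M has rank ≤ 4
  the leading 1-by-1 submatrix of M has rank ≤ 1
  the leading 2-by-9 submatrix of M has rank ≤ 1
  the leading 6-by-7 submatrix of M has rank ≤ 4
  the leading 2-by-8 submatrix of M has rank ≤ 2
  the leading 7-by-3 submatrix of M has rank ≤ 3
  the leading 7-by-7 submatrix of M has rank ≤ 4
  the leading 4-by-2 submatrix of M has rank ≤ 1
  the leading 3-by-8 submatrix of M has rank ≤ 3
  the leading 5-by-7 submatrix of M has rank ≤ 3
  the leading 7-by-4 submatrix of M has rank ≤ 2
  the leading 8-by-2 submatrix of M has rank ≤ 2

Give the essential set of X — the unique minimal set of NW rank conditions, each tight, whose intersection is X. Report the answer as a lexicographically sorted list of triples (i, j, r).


Propagating the 21 rank bounds to every northwest block:

  1, 1, 1, 1, 1, 1, 1, 1, 1, 1
  1, 1, 1, 1, 1, 1, 1, 1, 1, 2
  1, 1, 1, 1, 1, 2, 2, 2, 2, 3
  1, 1, 1, 1, 1, 2, 2, 3, 3, 4
  1, 1, 2, 2, 2, 3, 3, 4, 4, 5
  1, 1, 2, 2, 3, 4, 4, 5, 5, 6
  1, 1, 2, 2, 3, 4, 4, 5, 6, 7
  1, 2, 3, 3, 4, 5, 5, 6, 7, 8
  1, 2, 3, 4, 5, 6, 6, 7, 8, 9
  1, 2, 3, 4, 5, 6, 7, 8, 9, 10

second differences of R give the permutation w = (1, 10, 6, 8, 3, 5, 9, 2, 4, 7).

6 SE-corners of the 23-cell Rothe diagram give Ess(w):

[(2, 9, 1), (4, 5, 1), (4, 7, 2), (7, 2, 1), (7, 4, 2), (7, 7, 4)]


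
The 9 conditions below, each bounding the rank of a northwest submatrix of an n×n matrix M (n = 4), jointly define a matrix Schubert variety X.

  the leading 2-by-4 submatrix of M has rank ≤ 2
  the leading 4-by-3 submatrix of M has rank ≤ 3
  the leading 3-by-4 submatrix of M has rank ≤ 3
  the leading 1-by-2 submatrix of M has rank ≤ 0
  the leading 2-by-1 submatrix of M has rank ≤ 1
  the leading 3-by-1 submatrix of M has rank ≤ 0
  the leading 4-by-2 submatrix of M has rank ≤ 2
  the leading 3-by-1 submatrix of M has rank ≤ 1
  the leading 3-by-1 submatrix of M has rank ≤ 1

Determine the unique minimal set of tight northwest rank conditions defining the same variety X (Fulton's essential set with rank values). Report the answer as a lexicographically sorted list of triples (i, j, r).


Reconstructing r_w from the 9 given conditions:

  R[1]: 0 0 1 1
  R[2]: 0 1 2 2
  R[3]: 0 1 2 3
  R[4]: 1 2 3 4

giving w = (3, 2, 4, 1) via Δ²R.

D(w) has 4 cells with 2 SE-corners; essential set:

[(1, 2, 0), (3, 1, 0)]


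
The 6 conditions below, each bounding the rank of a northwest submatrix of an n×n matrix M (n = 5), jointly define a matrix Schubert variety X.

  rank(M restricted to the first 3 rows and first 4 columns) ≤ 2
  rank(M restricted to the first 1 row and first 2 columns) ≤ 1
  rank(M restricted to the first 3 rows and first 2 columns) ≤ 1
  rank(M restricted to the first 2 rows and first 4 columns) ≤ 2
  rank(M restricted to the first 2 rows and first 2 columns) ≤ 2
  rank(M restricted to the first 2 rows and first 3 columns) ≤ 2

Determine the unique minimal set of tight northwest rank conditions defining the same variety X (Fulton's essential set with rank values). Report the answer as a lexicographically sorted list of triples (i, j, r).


Reconstructing r_w from the 6 given conditions:

  R[1]: 1 1 1 1 1
  R[2]: 1 1 2 2 2
  R[3]: 1 1 2 2 3
  R[4]: 1 2 3 3 4
  R[5]: 1 2 3 4 5

second differences of R give the permutation w = (1, 3, 5, 2, 4).

2 SE-corners of the 3-cell Rothe diagram give Ess(w):

[(3, 2, 1), (3, 4, 2)]


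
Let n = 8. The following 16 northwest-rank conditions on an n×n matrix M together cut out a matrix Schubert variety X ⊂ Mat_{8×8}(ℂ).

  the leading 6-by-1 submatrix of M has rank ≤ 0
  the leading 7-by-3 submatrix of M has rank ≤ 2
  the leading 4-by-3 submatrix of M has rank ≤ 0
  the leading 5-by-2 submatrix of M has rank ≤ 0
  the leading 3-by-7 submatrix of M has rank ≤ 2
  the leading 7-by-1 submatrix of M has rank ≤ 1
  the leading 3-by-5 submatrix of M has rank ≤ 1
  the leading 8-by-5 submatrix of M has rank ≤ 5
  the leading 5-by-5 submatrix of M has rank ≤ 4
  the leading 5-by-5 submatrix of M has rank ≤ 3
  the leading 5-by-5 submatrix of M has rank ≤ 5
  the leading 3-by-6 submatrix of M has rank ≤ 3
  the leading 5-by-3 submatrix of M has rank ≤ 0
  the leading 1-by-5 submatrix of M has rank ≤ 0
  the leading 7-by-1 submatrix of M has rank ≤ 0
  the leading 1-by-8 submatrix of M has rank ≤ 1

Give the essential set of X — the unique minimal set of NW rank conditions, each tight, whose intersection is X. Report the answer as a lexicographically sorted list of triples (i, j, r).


Recovering R(i,j) via the rank-extension bound from the 16 conditions:

  row 1: 0, 0, 0, 0, 0, 1, 1, 1
  row 2: 0, 0, 0, 1, 1, 2, 2, 2
  row 3: 0, 0, 0, 1, 1, 2, 2, 3
  row 4: 0, 0, 0, 1, 2, 3, 3, 4
  row 5: 0, 0, 0, 1, 2, 3, 4, 5
  row 6: 0, 1, 1, 2, 3, 4, 5, 6
  row 7: 0, 1, 2, 3, 4, 5, 6, 7
  row 8: 1, 2, 3, 4, 5, 6, 7, 8

the unique w with this rank table is (6, 4, 8, 5, 7, 2, 3, 1).

|D(w)|=21, |Ess(w)|=5:

[(1, 5, 0), (3, 5, 1), (3, 7, 2), (5, 3, 0), (7, 1, 0)]
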